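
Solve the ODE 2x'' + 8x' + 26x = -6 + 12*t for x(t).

Divide through by 2: x'' + 4x' + 13x = -3 + 6*t.
Characteristic equation r² + 4r + 13 = 0 has discriminant (4)² - 4·(13) = -36 < 0, so r = -2 ± 3i.
Hence x_h = C1*cos(3*t)*exp(-2*t) + C2*exp(-2*t)*sin(3*t).
For the particular solution try x_p = A0 + A1*t. Substituting and matching coefficients of each power of t gives A0 = -63/169, A1 = 6/13, so x_p = -63/169 + 6*t/13.

x = -63/169 + 6*t/13 + C1*cos(3*t)*exp(-2*t) + C2*exp(-2*t)*sin(3*t)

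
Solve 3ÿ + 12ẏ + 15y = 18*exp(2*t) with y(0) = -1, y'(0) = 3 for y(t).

Divide through by 3: y'' + 4y' + 5y = 6*exp(2*t).
Characteristic equation r² + 4r + 5 = 0 has discriminant (4)² - 4·(5) = -4 < 0, so r = -2 ± i.
Hence y_h = C1*cos(t)*exp(-2*t) + C2*exp(-2*t)*sin(t).
Try y_p = A*exp(2*t). Substituting into the equation and dividing by exp(2*t) gives A = 6/17, so y_p = 6*exp(2*t)/17.
General solution: y = 6*exp(2*t)/17 + C1*cos(t)*exp(-2*t) + C2*exp(-2*t)*sin(t).
Apply the initial conditions: y(0) = 6/17 + C1 = -1 and y'(0) = 12/17 + C2 - 2*C1 = 3. Solving gives C1 = -23/17, C2 = -7/17.

y = 6*exp(2*t)/17 - 23*cos(t)*exp(-2*t)/17 - 7*exp(-2*t)*sin(t)/17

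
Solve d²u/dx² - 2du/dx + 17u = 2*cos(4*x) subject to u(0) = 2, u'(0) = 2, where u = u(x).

Characteristic equation r² - 2r + 17 = 0 has discriminant (-2)² - 4·(17) = -64 < 0, so r = 1 ± 4i.
Hence u_h = C1*cos(4*x)*exp(x) + C2*exp(x)*sin(4*x).
Try u_p = A*cos(4*x) + B*sin(4*x). Substituting and equating the coefficients of cos(4x) and sin(4x) gives A = 2/65, B = -16/65, so u_p = -16*sin(4*x)/65 + 2*cos(4*x)/65.
General solution: u = -16*sin(4*x)/65 + 2*cos(4*x)/65 + C1*cos(4*x)*exp(x) + C2*exp(x)*sin(4*x).
Apply the initial conditions: u(0) = 2/65 + C1 = 2 and u'(0) = -64/65 + C1 + 4*C2 = 2. Solving gives C1 = 128/65, C2 = 33/130.

u = -16*sin(4*x)/65 + 2*cos(4*x)/65 + 33*exp(x)*sin(4*x)/130 + 128*cos(4*x)*exp(x)/65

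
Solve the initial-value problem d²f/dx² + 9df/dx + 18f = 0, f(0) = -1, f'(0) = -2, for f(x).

Characteristic equation r² + 9r + 18 = 0 factors as (r + 3)(r + 6) = 0, so r = -3, -6.
Hence f_h = C1*exp(-3*x) + C2*exp(-6*x).
Apply the initial conditions: f(0) = C1 + C2 = -1 and f'(0) = -6*C2 - 3*C1 = -2. Solving gives C1 = -8/3, C2 = 5/3.

f = -8*exp(-3*x)/3 + 5*exp(-6*x)/3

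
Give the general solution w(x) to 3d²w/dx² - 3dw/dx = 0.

w = C2 + C1*exp(x)

Divide through by 3: w'' - w' = 0.
Characteristic equation r² - r = 0 factors as (r - 1)r = 0, so r = 1, 0.
Hence w_h = C1*exp(x) + C2.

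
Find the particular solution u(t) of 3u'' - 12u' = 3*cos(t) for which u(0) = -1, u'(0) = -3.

u = -1/4 - 47*exp(4*t)/68 - 4*sin(t)/17 - cos(t)/17

Divide through by 3: u'' - 4u' = cos(t).
Characteristic equation r² - 4r = 0 factors as (r - 4)r = 0, so r = 4, 0.
Hence u_h = C1*exp(4*t) + C2.
Try u_p = A*cos(t) + B*sin(t). Substituting and equating the coefficients of cos(t) and sin(t) gives A = -1/17, B = -4/17, so u_p = -4*sin(t)/17 - cos(t)/17.
General solution: u = C2 - 4*sin(t)/17 - cos(t)/17 + C1*exp(4*t).
Apply the initial conditions: u(0) = -1/17 + C1 + C2 = -1 and u'(0) = -4/17 + 4*C1 = -3. Solving gives C1 = -47/68, C2 = -1/4.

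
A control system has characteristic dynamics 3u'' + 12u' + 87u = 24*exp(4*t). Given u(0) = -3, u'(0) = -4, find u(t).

Divide through by 3: u'' + 4u' + 29u = 8*exp(4*t).
Characteristic equation r² + 4r + 29 = 0 has discriminant (4)² - 4·(29) = -100 < 0, so r = -2 ± 5i.
Hence u_h = C1*cos(5*t)*exp(-2*t) + C2*exp(-2*t)*sin(5*t).
Try u_p = A*exp(4*t). Substituting into the equation and dividing by exp(4*t) gives A = 8/61, so u_p = 8*exp(4*t)/61.
General solution: u = 8*exp(4*t)/61 + C1*cos(5*t)*exp(-2*t) + C2*exp(-2*t)*sin(5*t).
Apply the initial conditions: u(0) = 8/61 + C1 = -3 and u'(0) = 32/61 - 2*C1 + 5*C2 = -4. Solving gives C1 = -191/61, C2 = -658/305.

u = 8*exp(4*t)/61 - 658*exp(-2*t)*sin(5*t)/305 - 191*cos(5*t)*exp(-2*t)/61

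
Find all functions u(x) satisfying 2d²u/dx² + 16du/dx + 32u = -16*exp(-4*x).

Divide through by 2: u'' + 8u' + 16u = -8*exp(-4*x).
Characteristic equation r² + 8r + 16 = 0 has discriminant (8)² - 4·(16) = 0, so r = -4 is a repeated root.
Hence u_h = (C1 + C2*x)*exp(-4*x).
Since exp(-4*x) solves the homogeneous equation (r = -4 is a root of multiplicity 2), multiply the trial by x^2. Try u_p = A*x^2*exp(-4*x). Substituting into the equation and dividing by exp(-4*x) gives A = -4, so u_p = -4*x^2*exp(-4*x).

u = C1*exp(-4*x) - 4*x**2*exp(-4*x) + C2*x*exp(-4*x)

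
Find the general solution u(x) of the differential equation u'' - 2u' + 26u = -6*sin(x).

u = -150*sin(x)/629 - 12*cos(x)/629 + C1*cos(5*x)*exp(x) + C2*exp(x)*sin(5*x)

Characteristic equation r² - 2r + 26 = 0 has discriminant (-2)² - 4·(26) = -100 < 0, so r = 1 ± 5i.
Hence u_h = C1*cos(5*x)*exp(x) + C2*exp(x)*sin(5*x).
Try u_p = A*cos(x) + B*sin(x). Substituting and equating the coefficients of cos(x) and sin(x) gives A = -12/629, B = -150/629, so u_p = -150*sin(x)/629 - 12*cos(x)/629.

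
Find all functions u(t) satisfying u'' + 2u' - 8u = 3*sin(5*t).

u = -99*sin(5*t)/1189 - 30*cos(5*t)/1189 + C1*exp(-4*t) + C2*exp(2*t)

Characteristic equation r² + 2r - 8 = 0 factors as (r + 4)(r - 2) = 0, so r = -4, 2.
Hence u_h = C1*exp(-4*t) + C2*exp(2*t).
Try u_p = A*cos(5*t) + B*sin(5*t). Substituting and equating the coefficients of cos(5t) and sin(5t) gives A = -30/1189, B = -99/1189, so u_p = -99*sin(5*t)/1189 - 30*cos(5*t)/1189.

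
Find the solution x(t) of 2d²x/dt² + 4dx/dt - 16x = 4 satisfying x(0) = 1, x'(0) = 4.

Divide through by 2: x'' + 2x' - 8x = 2.
Characteristic equation r² + 2r - 8 = 0 factors as (r - 2)(r + 4) = 0, so r = 2, -4.
Hence x_h = C1*exp(2*t) + C2*exp(-4*t).
For the particular solution try x_p = A0. Substituting and matching coefficients of each power of t gives A0 = -1/4, so x_p = -1/4.
General solution: x = -1/4 + C1*exp(2*t) + C2*exp(-4*t).
Apply the initial conditions: x(0) = -1/4 + C1 + C2 = 1 and x'(0) = -4*C2 + 2*C1 = 4. Solving gives C1 = 3/2, C2 = -1/4.

x = -1/4 - exp(-4*t)/4 + 3*exp(2*t)/2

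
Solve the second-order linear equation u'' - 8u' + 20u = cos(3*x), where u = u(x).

u = -24*sin(3*x)/697 + 11*cos(3*x)/697 + C1*cos(2*x)*exp(4*x) + C2*exp(4*x)*sin(2*x)

Characteristic equation r² - 8r + 20 = 0 has discriminant (-8)² - 4·(20) = -16 < 0, so r = 4 ± 2i.
Hence u_h = C1*cos(2*x)*exp(4*x) + C2*exp(4*x)*sin(2*x).
Try u_p = A*cos(3*x) + B*sin(3*x). Substituting and equating the coefficients of cos(3x) and sin(3x) gives A = 11/697, B = -24/697, so u_p = -24*sin(3*x)/697 + 11*cos(3*x)/697.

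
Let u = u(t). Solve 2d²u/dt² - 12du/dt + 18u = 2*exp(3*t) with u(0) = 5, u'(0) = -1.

u = 5*exp(3*t) + t**2*exp(3*t)/2 - 16*t*exp(3*t)

Divide through by 2: u'' - 6u' + 9u = exp(3*t).
Characteristic equation r² - 6r + 9 = 0 has discriminant (-6)² - 4·(9) = 0, so r = 3 is a repeated root.
Hence u_h = (C1 + C2*t)*exp(3*t).
Since exp(3*t) solves the homogeneous equation (r = 3 is a root of multiplicity 2), multiply the trial by t^2. Try u_p = A*t^2*exp(3*t). Substituting into the equation and dividing by exp(3*t) gives A = 1/2, so u_p = t^2*exp(3*t)/2.
General solution: u = C1*exp(3*t) + t^2*exp(3*t)/2 + C2*t*exp(3*t).
Apply the initial conditions: u(0) = C1 = 5 and u'(0) = C2 + 3*C1 = -1. Solving gives C1 = 5, C2 = -16.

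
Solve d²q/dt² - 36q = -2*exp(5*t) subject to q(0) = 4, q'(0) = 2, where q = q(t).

Characteristic equation r² - 36 = 0 factors as (r - 6)(r + 6) = 0, so r = 6, -6.
Hence q_h = C1*exp(6*t) + C2*exp(-6*t).
Try q_p = A*exp(5*t). Substituting into the equation and dividing by exp(5*t) gives A = 2/11, so q_p = 2*exp(5*t)/11.
General solution: q = 2*exp(5*t)/11 + C1*exp(6*t) + C2*exp(-6*t).
Apply the initial conditions: q(0) = 2/11 + C1 + C2 = 4 and q'(0) = 10/11 - 6*C2 + 6*C1 = 2. Solving gives C1 = 2, C2 = 20/11.

q = 2*exp(6*t) + 2*exp(5*t)/11 + 20*exp(-6*t)/11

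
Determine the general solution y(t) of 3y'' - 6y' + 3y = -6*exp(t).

y = C1*exp(t) - t**2*exp(t) + C2*t*exp(t)

Divide through by 3: y'' - 2y' + y = -2*exp(t).
Characteristic equation r² - 2r + 1 = 0 has discriminant (-2)² - 4·(1) = 0, so r = 1 is a repeated root.
Hence y_h = (C1 + C2*t)*exp(t).
Since exp(t) solves the homogeneous equation (r = 1 is a root of multiplicity 2), multiply the trial by t^2. Try y_p = A*t^2*exp(t). Substituting into the equation and dividing by exp(t) gives A = -1, so y_p = -t^2*exp(t).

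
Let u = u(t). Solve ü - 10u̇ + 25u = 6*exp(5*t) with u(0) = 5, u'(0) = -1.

u = 5*exp(5*t) - 26*t*exp(5*t) + 3*t**2*exp(5*t)

Characteristic equation r² - 10r + 25 = 0 has discriminant (-10)² - 4·(25) = 0, so r = 5 is a repeated root.
Hence u_h = (C1 + C2*t)*exp(5*t).
Since exp(5*t) solves the homogeneous equation (r = 5 is a root of multiplicity 2), multiply the trial by t^2. Try u_p = A*t^2*exp(5*t). Substituting into the equation and dividing by exp(5*t) gives A = 3, so u_p = 3*t^2*exp(5*t).
General solution: u = C1*exp(5*t) + 3*t^2*exp(5*t) + C2*t*exp(5*t).
Apply the initial conditions: u(0) = C1 = 5 and u'(0) = C2 + 5*C1 = -1. Solving gives C1 = 5, C2 = -26.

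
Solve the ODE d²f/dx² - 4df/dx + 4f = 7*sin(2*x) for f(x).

Characteristic equation r² - 4r + 4 = 0 has discriminant (-4)² - 4·(4) = 0, so r = 2 is a repeated root.
Hence f_h = (C1 + C2*x)*exp(2*x).
Try f_p = A*cos(2*x) + B*sin(2*x). Substituting and equating the coefficients of cos(2x) and sin(2x) gives A = 7/8, B = 0, so f_p = 7*cos(2*x)/8.

f = 7*cos(2*x)/8 + C1*exp(2*x) + C2*x*exp(2*x)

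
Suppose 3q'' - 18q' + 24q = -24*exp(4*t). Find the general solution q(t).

q = C1*exp(2*t) + C2*exp(4*t) - 4*t*exp(4*t)

Divide through by 3: q'' - 6q' + 8q = -8*exp(4*t).
Characteristic equation r² - 6r + 8 = 0 factors as (r - 2)(r - 4) = 0, so r = 2, 4.
Hence q_h = C1*exp(2*t) + C2*exp(4*t).
Since exp(4*t) solves the homogeneous equation (r = 4 is a root of multiplicity 1), multiply the trial by t. Try q_p = A*t*exp(4*t). Substituting into the equation and dividing by exp(4*t) gives A = -4, so q_p = -4*t*exp(4*t).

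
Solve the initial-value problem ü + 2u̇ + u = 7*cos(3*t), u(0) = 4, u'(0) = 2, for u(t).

Characteristic equation r² + 2r + 1 = 0 has discriminant (2)² - 4·(1) = 0, so r = -1 is a repeated root.
Hence u_h = (C1 + C2*t)*exp(-t).
Try u_p = A*cos(3*t) + B*sin(3*t). Substituting and equating the coefficients of cos(3t) and sin(3t) gives A = -14/25, B = 21/50, so u_p = -14*cos(3*t)/25 + 21*sin(3*t)/50.
General solution: u = -14*cos(3*t)/25 + 21*sin(3*t)/50 + C1*exp(-t) + C2*t*exp(-t).
Apply the initial conditions: u(0) = -14/25 + C1 = 4 and u'(0) = 63/50 + C2 - C1 = 2. Solving gives C1 = 114/25, C2 = 53/10.

u = -14*cos(3*t)/25 + 21*sin(3*t)/50 + 114*exp(-t)/25 + 53*t*exp(-t)/10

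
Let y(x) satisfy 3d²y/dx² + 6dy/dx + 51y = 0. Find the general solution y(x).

Divide through by 3: y'' + 2y' + 17y = 0.
Characteristic equation r² + 2r + 17 = 0 has discriminant (2)² - 4·(17) = -64 < 0, so r = -1 ± 4i.
Hence y_h = C1*cos(4*x)*exp(-x) + C2*exp(-x)*sin(4*x).

y = C1*cos(4*x)*exp(-x) + C2*exp(-x)*sin(4*x)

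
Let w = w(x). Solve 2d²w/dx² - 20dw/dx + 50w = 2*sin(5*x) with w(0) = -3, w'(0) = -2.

w = -151*exp(5*x)/50 + cos(5*x)/50 + 131*x*exp(5*x)/10

Divide through by 2: w'' - 10w' + 25w = sin(5*x).
Characteristic equation r² - 10r + 25 = 0 has discriminant (-10)² - 4·(25) = 0, so r = 5 is a repeated root.
Hence w_h = (C1 + C2*x)*exp(5*x).
Try w_p = A*cos(5*x) + B*sin(5*x). Substituting and equating the coefficients of cos(5x) and sin(5x) gives A = 1/50, B = 0, so w_p = cos(5*x)/50.
General solution: w = cos(5*x)/50 + C1*exp(5*x) + C2*x*exp(5*x).
Apply the initial conditions: w(0) = 1/50 + C1 = -3 and w'(0) = C2 + 5*C1 = -2. Solving gives C1 = -151/50, C2 = 131/10.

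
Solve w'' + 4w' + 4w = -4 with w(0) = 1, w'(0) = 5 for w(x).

w = -1 + 2*exp(-2*x) + 9*x*exp(-2*x)

Characteristic equation r² + 4r + 4 = 0 has discriminant (4)² - 4·(4) = 0, so r = -2 is a repeated root.
Hence w_h = (C1 + C2*x)*exp(-2*x).
For the particular solution try w_p = A0. Substituting and matching coefficients of each power of x gives A0 = -1, so w_p = -1.
General solution: w = -1 + C1*exp(-2*x) + C2*x*exp(-2*x).
Apply the initial conditions: w(0) = -1 + C1 = 1 and w'(0) = C2 - 2*C1 = 5. Solving gives C1 = 2, C2 = 9.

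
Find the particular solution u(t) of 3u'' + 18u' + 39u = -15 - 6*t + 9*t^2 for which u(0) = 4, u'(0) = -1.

u = -551/2197 - 62*t/169 + 3*t**2/13 + 9339*cos(2*t)*exp(-3*t)/2197 + 13313*exp(-3*t)*sin(2*t)/2197

Divide through by 3: u'' + 6u' + 13u = -5 - 2*t + 3*t^2.
Characteristic equation r² + 6r + 13 = 0 has discriminant (6)² - 4·(13) = -16 < 0, so r = -3 ± 2i.
Hence u_h = C1*cos(2*t)*exp(-3*t) + C2*exp(-3*t)*sin(2*t).
For the particular solution try u_p = A0 + A1*t + A2*t^2. Substituting and matching coefficients of each power of t gives A0 = -551/2197, A1 = -62/169, A2 = 3/13, so u_p = -551/2197 - 62*t/169 + 3*t^2/13.
General solution: u = -551/2197 - 62*t/169 + 3*t^2/13 + C1*cos(2*t)*exp(-3*t) + C2*exp(-3*t)*sin(2*t).
Apply the initial conditions: u(0) = -551/2197 + C1 = 4 and u'(0) = -62/169 - 3*C1 + 2*C2 = -1. Solving gives C1 = 9339/2197, C2 = 13313/2197.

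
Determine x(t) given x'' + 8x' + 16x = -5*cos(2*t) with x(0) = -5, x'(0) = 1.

x = -97*exp(-4*t)/20 - 3*cos(2*t)/20 - sin(2*t)/5 - 18*t*exp(-4*t)

Characteristic equation r² + 8r + 16 = 0 has discriminant (8)² - 4·(16) = 0, so r = -4 is a repeated root.
Hence x_h = (C1 + C2*t)*exp(-4*t).
Try x_p = A*cos(2*t) + B*sin(2*t). Substituting and equating the coefficients of cos(2t) and sin(2t) gives A = -3/20, B = -1/5, so x_p = -3*cos(2*t)/20 - sin(2*t)/5.
General solution: x = -3*cos(2*t)/20 - sin(2*t)/5 + C1*exp(-4*t) + C2*t*exp(-4*t).
Apply the initial conditions: x(0) = -3/20 + C1 = -5 and x'(0) = -2/5 + C2 - 4*C1 = 1. Solving gives C1 = -97/20, C2 = -18.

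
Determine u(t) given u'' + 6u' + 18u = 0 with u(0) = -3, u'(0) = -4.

Characteristic equation r² + 6r + 18 = 0 has discriminant (6)² - 4·(18) = -36 < 0, so r = -3 ± 3i.
Hence u_h = C1*cos(3*t)*exp(-3*t) + C2*exp(-3*t)*sin(3*t).
Apply the initial conditions: u(0) = C1 = -3 and u'(0) = -3*C1 + 3*C2 = -4. Solving gives C1 = -3, C2 = -13/3.

u = -3*cos(3*t)*exp(-3*t) - 13*exp(-3*t)*sin(3*t)/3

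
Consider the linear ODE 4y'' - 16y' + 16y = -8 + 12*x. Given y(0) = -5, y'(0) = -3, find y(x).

Divide through by 4: y'' - 4y' + 4y = -2 + 3*x.
Characteristic equation r² - 4r + 4 = 0 has discriminant (-4)² - 4·(4) = 0, so r = 2 is a repeated root.
Hence y_h = (C1 + C2*x)*exp(2*x).
For the particular solution try y_p = A0 + A1*x. Substituting and matching coefficients of each power of x gives A0 = 1/4, A1 = 3/4, so y_p = 1/4 + 3*x/4.
General solution: y = 1/4 + 3*x/4 + C1*exp(2*x) + C2*x*exp(2*x).
Apply the initial conditions: y(0) = 1/4 + C1 = -5 and y'(0) = 3/4 + C2 + 2*C1 = -3. Solving gives C1 = -21/4, C2 = 27/4.

y = 1/4 - 21*exp(2*x)/4 + 3*x/4 + 27*x*exp(2*x)/4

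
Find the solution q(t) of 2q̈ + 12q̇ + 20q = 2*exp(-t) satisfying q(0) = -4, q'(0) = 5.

q = exp(-t)/5 - 37*exp(-3*t)*sin(t)/5 - 21*cos(t)*exp(-3*t)/5

Divide through by 2: q'' + 6q' + 10q = exp(-t).
Characteristic equation r² + 6r + 10 = 0 has discriminant (6)² - 4·(10) = -4 < 0, so r = -3 ± i.
Hence q_h = C1*cos(t)*exp(-3*t) + C2*exp(-3*t)*sin(t).
Try q_p = A*exp(-t). Substituting into the equation and dividing by exp(-t) gives A = 1/5, so q_p = exp(-t)/5.
General solution: q = exp(-t)/5 + C1*cos(t)*exp(-3*t) + C2*exp(-3*t)*sin(t).
Apply the initial conditions: q(0) = 1/5 + C1 = -4 and q'(0) = -1/5 + C2 - 3*C1 = 5. Solving gives C1 = -21/5, C2 = -37/5.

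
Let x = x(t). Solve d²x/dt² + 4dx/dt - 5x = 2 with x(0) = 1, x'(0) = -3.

x = -2/5 + 2*exp(t)/3 + 11*exp(-5*t)/15

Characteristic equation r² + 4r - 5 = 0 factors as (r + 5)(r - 1) = 0, so r = -5, 1.
Hence x_h = C1*exp(-5*t) + C2*exp(t).
For the particular solution try x_p = A0. Substituting and matching coefficients of each power of t gives A0 = -2/5, so x_p = -2/5.
General solution: x = -2/5 + C1*exp(-5*t) + C2*exp(t).
Apply the initial conditions: x(0) = -2/5 + C1 + C2 = 1 and x'(0) = C2 - 5*C1 = -3. Solving gives C1 = 11/15, C2 = 2/3.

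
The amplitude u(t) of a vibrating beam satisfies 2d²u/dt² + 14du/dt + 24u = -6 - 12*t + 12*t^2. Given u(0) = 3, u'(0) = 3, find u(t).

Divide through by 2: u'' + 7u' + 12u = -3 - 6*t + 6*t^2.
Characteristic equation r² + 7r + 12 = 0 factors as (r + 4)(r + 3) = 0, so r = -4, -3.
Hence u_h = C1*exp(-4*t) + C2*exp(-3*t).
For the particular solution try u_p = A0 + A1*t + A2*t^2. Substituting and matching coefficients of each power of t gives A0 = 43/144, A1 = -13/12, A2 = 1/2, so u_p = 43/144 + t^2/2 - 13*t/12.
General solution: u = 43/144 + t^2/2 - 13*t/12 + C1*exp(-4*t) + C2*exp(-3*t).
Apply the initial conditions: u(0) = 43/144 + C1 + C2 = 3 and u'(0) = -13/12 - 4*C1 - 3*C2 = 3. Solving gives C1 = -195/16, C2 = 134/9.

u = 43/144 + t**2/2 - 195*exp(-4*t)/16 - 13*t/12 + 134*exp(-3*t)/9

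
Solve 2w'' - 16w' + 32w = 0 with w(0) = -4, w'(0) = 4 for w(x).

w = -4*exp(4*x) + 20*x*exp(4*x)

Divide through by 2: w'' - 8w' + 16w = 0.
Characteristic equation r² - 8r + 16 = 0 has discriminant (-8)² - 4·(16) = 0, so r = 4 is a repeated root.
Hence w_h = (C1 + C2*x)*exp(4*x).
Apply the initial conditions: w(0) = C1 = -4 and w'(0) = C2 + 4*C1 = 4. Solving gives C1 = -4, C2 = 20.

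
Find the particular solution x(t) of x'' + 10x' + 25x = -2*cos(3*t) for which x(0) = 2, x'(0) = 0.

Characteristic equation r² + 10r + 25 = 0 has discriminant (10)² - 4·(25) = 0, so r = -5 is a repeated root.
Hence x_h = (C1 + C2*t)*exp(-5*t).
Try x_p = A*cos(3*t) + B*sin(3*t). Substituting and equating the coefficients of cos(3t) and sin(3t) gives A = -8/289, B = -15/289, so x_p = -15*sin(3*t)/289 - 8*cos(3*t)/289.
General solution: x = -15*sin(3*t)/289 - 8*cos(3*t)/289 + C1*exp(-5*t) + C2*t*exp(-5*t).
Apply the initial conditions: x(0) = -8/289 + C1 = 2 and x'(0) = -45/289 + C2 - 5*C1 = 0. Solving gives C1 = 586/289, C2 = 175/17.

x = -15*sin(3*t)/289 - 8*cos(3*t)/289 + 586*exp(-5*t)/289 + 175*t*exp(-5*t)/17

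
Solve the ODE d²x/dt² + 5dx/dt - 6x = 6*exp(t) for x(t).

x = C1*exp(-6*t) + C2*exp(t) + 6*t*exp(t)/7

Characteristic equation r² + 5r - 6 = 0 factors as (r + 6)(r - 1) = 0, so r = -6, 1.
Hence x_h = C1*exp(-6*t) + C2*exp(t).
Since exp(t) solves the homogeneous equation (r = 1 is a root of multiplicity 1), multiply the trial by t. Try x_p = A*t*exp(t). Substituting into the equation and dividing by exp(t) gives A = 6/7, so x_p = 6*t*exp(t)/7.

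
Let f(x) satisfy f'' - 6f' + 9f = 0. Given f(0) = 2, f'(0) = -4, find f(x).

f = 2*exp(3*x) - 10*x*exp(3*x)

Characteristic equation r² - 6r + 9 = 0 has discriminant (-6)² - 4·(9) = 0, so r = 3 is a repeated root.
Hence f_h = (C1 + C2*x)*exp(3*x).
Apply the initial conditions: f(0) = C1 = 2 and f'(0) = C2 + 3*C1 = -4. Solving gives C1 = 2, C2 = -10.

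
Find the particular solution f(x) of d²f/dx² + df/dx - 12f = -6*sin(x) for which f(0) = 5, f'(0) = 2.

Characteristic equation r² + r - 12 = 0 factors as (r + 4)(r - 3) = 0, so r = -4, 3.
Hence f_h = C1*exp(-4*x) + C2*exp(3*x).
Try f_p = A*cos(x) + B*sin(x). Substituting and equating the coefficients of cos(x) and sin(x) gives A = 3/85, B = 39/85, so f_p = 3*cos(x)/85 + 39*sin(x)/85.
General solution: f = 3*cos(x)/85 + 39*sin(x)/85 + C1*exp(-4*x) + C2*exp(3*x).
Apply the initial conditions: f(0) = 3/85 + C1 + C2 = 5 and f'(0) = 39/85 - 4*C1 + 3*C2 = 2. Solving gives C1 = 227/119, C2 = 107/35.

f = 3*cos(x)/85 + 39*sin(x)/85 + 107*exp(3*x)/35 + 227*exp(-4*x)/119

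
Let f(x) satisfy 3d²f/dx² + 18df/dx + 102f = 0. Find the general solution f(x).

f = C1*cos(5*x)*exp(-3*x) + C2*exp(-3*x)*sin(5*x)

Divide through by 3: f'' + 6f' + 34f = 0.
Characteristic equation r² + 6r + 34 = 0 has discriminant (6)² - 4·(34) = -100 < 0, so r = -3 ± 5i.
Hence f_h = C1*cos(5*x)*exp(-3*x) + C2*exp(-3*x)*sin(5*x).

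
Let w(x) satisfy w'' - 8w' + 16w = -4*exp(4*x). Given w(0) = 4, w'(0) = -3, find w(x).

Characteristic equation r² - 8r + 16 = 0 has discriminant (-8)² - 4·(16) = 0, so r = 4 is a repeated root.
Hence w_h = (C1 + C2*x)*exp(4*x).
Since exp(4*x) solves the homogeneous equation (r = 4 is a root of multiplicity 2), multiply the trial by x^2. Try w_p = A*x^2*exp(4*x). Substituting into the equation and dividing by exp(4*x) gives A = -2, so w_p = -2*x^2*exp(4*x).
General solution: w = C1*exp(4*x) - 2*x^2*exp(4*x) + C2*x*exp(4*x).
Apply the initial conditions: w(0) = C1 = 4 and w'(0) = C2 + 4*C1 = -3. Solving gives C1 = 4, C2 = -19.

w = 4*exp(4*x) - 19*x*exp(4*x) - 2*x**2*exp(4*x)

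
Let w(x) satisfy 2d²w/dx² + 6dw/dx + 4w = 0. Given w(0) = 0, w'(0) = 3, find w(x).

Divide through by 2: w'' + 3w' + 2w = 0.
Characteristic equation r² + 3r + 2 = 0 factors as (r + 2)(r + 1) = 0, so r = -2, -1.
Hence w_h = C1*exp(-2*x) + C2*exp(-x).
Apply the initial conditions: w(0) = C1 + C2 = 0 and w'(0) = -C2 - 2*C1 = 3. Solving gives C1 = -3, C2 = 3.

w = -3*exp(-2*x) + 3*exp(-x)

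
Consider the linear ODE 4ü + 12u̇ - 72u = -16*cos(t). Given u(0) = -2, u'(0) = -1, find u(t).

Divide through by 4: u'' + 3u' - 18u = -4*cos(t).
Characteristic equation r² + 3r - 18 = 0 factors as (r + 6)(r - 3) = 0, so r = -6, 3.
Hence u_h = C1*exp(-6*t) + C2*exp(3*t).
Try u_p = A*cos(t) + B*sin(t). Substituting and equating the coefficients of cos(t) and sin(t) gives A = 38/185, B = -6/185, so u_p = -6*sin(t)/185 + 38*cos(t)/185.
General solution: u = -6*sin(t)/185 + 38*cos(t)/185 + C1*exp(-6*t) + C2*exp(3*t).
Apply the initial conditions: u(0) = 38/185 + C1 + C2 = -2 and u'(0) = -6/185 - 6*C1 + 3*C2 = -1. Solving gives C1 = -209/333, C2 = -71/45.

u = -209*exp(-6*t)/333 - 71*exp(3*t)/45 - 6*sin(t)/185 + 38*cos(t)/185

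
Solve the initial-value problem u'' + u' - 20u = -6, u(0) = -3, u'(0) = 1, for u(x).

Characteristic equation r² + r - 20 = 0 factors as (r + 5)(r - 4) = 0, so r = -5, 4.
Hence u_h = C1*exp(-5*x) + C2*exp(4*x).
For the particular solution try u_p = A0. Substituting and matching coefficients of each power of x gives A0 = 3/10, so u_p = 3/10.
General solution: u = 3/10 + C1*exp(-5*x) + C2*exp(4*x).
Apply the initial conditions: u(0) = 3/10 + C1 + C2 = -3 and u'(0) = -5*C1 + 4*C2 = 1. Solving gives C1 = -71/45, C2 = -31/18.

u = 3/10 - 71*exp(-5*x)/45 - 31*exp(4*x)/18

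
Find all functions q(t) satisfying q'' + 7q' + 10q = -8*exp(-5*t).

q = C1*exp(-2*t) + C2*exp(-5*t) + 8*t*exp(-5*t)/3

Characteristic equation r² + 7r + 10 = 0 factors as (r + 2)(r + 5) = 0, so r = -2, -5.
Hence q_h = C1*exp(-2*t) + C2*exp(-5*t).
Since exp(-5*t) solves the homogeneous equation (r = -5 is a root of multiplicity 1), multiply the trial by t. Try q_p = A*t*exp(-5*t). Substituting into the equation and dividing by exp(-5*t) gives A = 8/3, so q_p = 8*t*exp(-5*t)/3.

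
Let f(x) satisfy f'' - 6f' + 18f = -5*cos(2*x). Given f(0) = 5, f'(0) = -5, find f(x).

f = -7*cos(2*x)/34 + 3*sin(2*x)/17 - 713*exp(3*x)*sin(3*x)/102 + 177*cos(3*x)*exp(3*x)/34

Characteristic equation r² - 6r + 18 = 0 has discriminant (-6)² - 4·(18) = -36 < 0, so r = 3 ± 3i.
Hence f_h = C1*cos(3*x)*exp(3*x) + C2*exp(3*x)*sin(3*x).
Try f_p = A*cos(2*x) + B*sin(2*x). Substituting and equating the coefficients of cos(2x) and sin(2x) gives A = -7/34, B = 3/17, so f_p = -7*cos(2*x)/34 + 3*sin(2*x)/17.
General solution: f = -7*cos(2*x)/34 + 3*sin(2*x)/17 + C1*cos(3*x)*exp(3*x) + C2*exp(3*x)*sin(3*x).
Apply the initial conditions: f(0) = -7/34 + C1 = 5 and f'(0) = 6/17 + 3*C1 + 3*C2 = -5. Solving gives C1 = 177/34, C2 = -713/102.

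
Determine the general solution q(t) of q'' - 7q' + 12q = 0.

Characteristic equation r² - 7r + 12 = 0 factors as (r - 3)(r - 4) = 0, so r = 3, 4.
Hence q_h = C1*exp(3*t) + C2*exp(4*t).

q = C1*exp(3*t) + C2*exp(4*t)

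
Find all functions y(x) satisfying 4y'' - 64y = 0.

y = C1*exp(-4*x) + C2*exp(4*x)

Divide through by 4: y'' - 16y = 0.
Characteristic equation r² - 16 = 0 factors as (r + 4)(r - 4) = 0, so r = -4, 4.
Hence y_h = C1*exp(-4*x) + C2*exp(4*x).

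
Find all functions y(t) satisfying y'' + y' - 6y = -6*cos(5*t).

Characteristic equation r² + r - 6 = 0 factors as (r - 2)(r + 3) = 0, so r = 2, -3.
Hence y_h = C1*exp(2*t) + C2*exp(-3*t).
Try y_p = A*cos(5*t) + B*sin(5*t). Substituting and equating the coefficients of cos(5t) and sin(5t) gives A = 93/493, B = -15/493, so y_p = -15*sin(5*t)/493 + 93*cos(5*t)/493.

y = -15*sin(5*t)/493 + 93*cos(5*t)/493 + C1*exp(2*t) + C2*exp(-3*t)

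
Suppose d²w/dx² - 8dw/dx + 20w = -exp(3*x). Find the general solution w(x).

Characteristic equation r² - 8r + 20 = 0 has discriminant (-8)² - 4·(20) = -16 < 0, so r = 4 ± 2i.
Hence w_h = C1*cos(2*x)*exp(4*x) + C2*exp(4*x)*sin(2*x).
Try w_p = A*exp(3*x). Substituting into the equation and dividing by exp(3*x) gives A = -1/5, so w_p = -exp(3*x)/5.

w = -exp(3*x)/5 + C1*cos(2*x)*exp(4*x) + C2*exp(4*x)*sin(2*x)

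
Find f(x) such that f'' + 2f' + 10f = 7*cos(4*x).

Characteristic equation r² + 2r + 10 = 0 has discriminant (2)² - 4·(10) = -36 < 0, so r = -1 ± 3i.
Hence f_h = C1*cos(3*x)*exp(-x) + C2*exp(-x)*sin(3*x).
Try f_p = A*cos(4*x) + B*sin(4*x). Substituting and equating the coefficients of cos(4x) and sin(4x) gives A = -21/50, B = 14/25, so f_p = -21*cos(4*x)/50 + 14*sin(4*x)/25.

f = -21*cos(4*x)/50 + 14*sin(4*x)/25 + C1*cos(3*x)*exp(-x) + C2*exp(-x)*sin(3*x)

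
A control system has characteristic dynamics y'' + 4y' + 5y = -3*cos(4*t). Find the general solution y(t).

y = -48*sin(4*t)/377 + 33*cos(4*t)/377 + C1*cos(t)*exp(-2*t) + C2*exp(-2*t)*sin(t)

Characteristic equation r² + 4r + 5 = 0 has discriminant (4)² - 4·(5) = -4 < 0, so r = -2 ± i.
Hence y_h = C1*cos(t)*exp(-2*t) + C2*exp(-2*t)*sin(t).
Try y_p = A*cos(4*t) + B*sin(4*t). Substituting and equating the coefficients of cos(4t) and sin(4t) gives A = 33/377, B = -48/377, so y_p = -48*sin(4*t)/377 + 33*cos(4*t)/377.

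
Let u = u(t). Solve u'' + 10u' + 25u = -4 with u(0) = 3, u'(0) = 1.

u = -4/25 + 79*exp(-5*t)/25 + 84*t*exp(-5*t)/5

Characteristic equation r² + 10r + 25 = 0 has discriminant (10)² - 4·(25) = 0, so r = -5 is a repeated root.
Hence u_h = (C1 + C2*t)*exp(-5*t).
For the particular solution try u_p = A0. Substituting and matching coefficients of each power of t gives A0 = -4/25, so u_p = -4/25.
General solution: u = -4/25 + C1*exp(-5*t) + C2*t*exp(-5*t).
Apply the initial conditions: u(0) = -4/25 + C1 = 3 and u'(0) = C2 - 5*C1 = 1. Solving gives C1 = 79/25, C2 = 84/5.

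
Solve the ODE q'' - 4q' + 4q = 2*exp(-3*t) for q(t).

Characteristic equation r² - 4r + 4 = 0 has discriminant (-4)² - 4·(4) = 0, so r = 2 is a repeated root.
Hence q_h = (C1 + C2*t)*exp(2*t).
Try q_p = A*exp(-3*t). Substituting into the equation and dividing by exp(-3*t) gives A = 2/25, so q_p = 2*exp(-3*t)/25.

q = 2*exp(-3*t)/25 + C1*exp(2*t) + C2*t*exp(2*t)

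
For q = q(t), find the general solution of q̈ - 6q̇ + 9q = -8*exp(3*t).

q = C1*exp(3*t) - 4*t**2*exp(3*t) + C2*t*exp(3*t)

Characteristic equation r² - 6r + 9 = 0 has discriminant (-6)² - 4·(9) = 0, so r = 3 is a repeated root.
Hence q_h = (C1 + C2*t)*exp(3*t).
Since exp(3*t) solves the homogeneous equation (r = 3 is a root of multiplicity 2), multiply the trial by t^2. Try q_p = A*t^2*exp(3*t). Substituting into the equation and dividing by exp(3*t) gives A = -4, so q_p = -4*t^2*exp(3*t).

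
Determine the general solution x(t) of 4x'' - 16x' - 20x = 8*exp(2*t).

Divide through by 4: x'' - 4x' - 5x = 2*exp(2*t).
Characteristic equation r² - 4r - 5 = 0 factors as (r - 5)(r + 1) = 0, so r = 5, -1.
Hence x_h = C1*exp(5*t) + C2*exp(-t).
Try x_p = A*exp(2*t). Substituting into the equation and dividing by exp(2*t) gives A = -2/9, so x_p = -2*exp(2*t)/9.

x = -2*exp(2*t)/9 + C1*exp(5*t) + C2*exp(-t)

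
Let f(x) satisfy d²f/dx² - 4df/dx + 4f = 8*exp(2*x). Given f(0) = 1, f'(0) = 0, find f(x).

Characteristic equation r² - 4r + 4 = 0 has discriminant (-4)² - 4·(4) = 0, so r = 2 is a repeated root.
Hence f_h = (C1 + C2*x)*exp(2*x).
Since exp(2*x) solves the homogeneous equation (r = 2 is a root of multiplicity 2), multiply the trial by x^2. Try f_p = A*x^2*exp(2*x). Substituting into the equation and dividing by exp(2*x) gives A = 4, so f_p = 4*x^2*exp(2*x).
General solution: f = C1*exp(2*x) + 4*x^2*exp(2*x) + C2*x*exp(2*x).
Apply the initial conditions: f(0) = C1 = 1 and f'(0) = C2 + 2*C1 = 0. Solving gives C1 = 1, C2 = -2.

f = -2*x*exp(2*x) + 4*x**2*exp(2*x) + exp(2*x)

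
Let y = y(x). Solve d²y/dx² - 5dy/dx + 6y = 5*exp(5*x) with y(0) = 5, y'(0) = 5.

Characteristic equation r² - 5r + 6 = 0 factors as (r - 3)(r - 2) = 0, so r = 3, 2.
Hence y_h = C1*exp(3*x) + C2*exp(2*x).
Try y_p = A*exp(5*x). Substituting into the equation and dividing by exp(5*x) gives A = 5/6, so y_p = 5*exp(5*x)/6.
General solution: y = 5*exp(5*x)/6 + C1*exp(3*x) + C2*exp(2*x).
Apply the initial conditions: y(0) = 5/6 + C1 + C2 = 5 and y'(0) = 25/6 + 2*C2 + 3*C1 = 5. Solving gives C1 = -15/2, C2 = 35/3.

y = -15*exp(3*x)/2 + 5*exp(5*x)/6 + 35*exp(2*x)/3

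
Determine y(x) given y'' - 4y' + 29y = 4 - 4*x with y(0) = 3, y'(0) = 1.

y = 100/841 - 4*x/29 - 3889*exp(2*x)*sin(5*x)/4205 + 2423*cos(5*x)*exp(2*x)/841

Characteristic equation r² - 4r + 29 = 0 has discriminant (-4)² - 4·(29) = -100 < 0, so r = 2 ± 5i.
Hence y_h = C1*cos(5*x)*exp(2*x) + C2*exp(2*x)*sin(5*x).
For the particular solution try y_p = A0 + A1*x. Substituting and matching coefficients of each power of x gives A0 = 100/841, A1 = -4/29, so y_p = 100/841 - 4*x/29.
General solution: y = 100/841 - 4*x/29 + C1*cos(5*x)*exp(2*x) + C2*exp(2*x)*sin(5*x).
Apply the initial conditions: y(0) = 100/841 + C1 = 3 and y'(0) = -4/29 + 2*C1 + 5*C2 = 1. Solving gives C1 = 2423/841, C2 = -3889/4205.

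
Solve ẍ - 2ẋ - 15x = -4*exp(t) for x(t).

x = exp(t)/4 + C1*exp(5*t) + C2*exp(-3*t)

Characteristic equation r² - 2r - 15 = 0 factors as (r - 5)(r + 3) = 0, so r = 5, -3.
Hence x_h = C1*exp(5*t) + C2*exp(-3*t).
Try x_p = A*exp(t). Substituting into the equation and dividing by exp(t) gives A = 1/4, so x_p = exp(t)/4.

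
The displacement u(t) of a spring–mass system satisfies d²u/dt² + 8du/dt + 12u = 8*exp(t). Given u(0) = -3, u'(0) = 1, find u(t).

u = -59*exp(-2*t)/12 + 8*exp(t)/21 + 43*exp(-6*t)/28

Characteristic equation r² + 8r + 12 = 0 factors as (r + 6)(r + 2) = 0, so r = -6, -2.
Hence u_h = C1*exp(-6*t) + C2*exp(-2*t).
Try u_p = A*exp(t). Substituting into the equation and dividing by exp(t) gives A = 8/21, so u_p = 8*exp(t)/21.
General solution: u = 8*exp(t)/21 + C1*exp(-6*t) + C2*exp(-2*t).
Apply the initial conditions: u(0) = 8/21 + C1 + C2 = -3 and u'(0) = 8/21 - 6*C1 - 2*C2 = 1. Solving gives C1 = 43/28, C2 = -59/12.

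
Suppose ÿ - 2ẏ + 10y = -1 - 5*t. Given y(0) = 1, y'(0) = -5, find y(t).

y = -1/5 - t/2 - 19*exp(t)*sin(3*t)/10 + 6*cos(3*t)*exp(t)/5

Characteristic equation r² - 2r + 10 = 0 has discriminant (-2)² - 4·(10) = -36 < 0, so r = 1 ± 3i.
Hence y_h = C1*cos(3*t)*exp(t) + C2*exp(t)*sin(3*t).
For the particular solution try y_p = A0 + A1*t. Substituting and matching coefficients of each power of t gives A0 = -1/5, A1 = -1/2, so y_p = -1/5 - t/2.
General solution: y = -1/5 - t/2 + C1*cos(3*t)*exp(t) + C2*exp(t)*sin(3*t).
Apply the initial conditions: y(0) = -1/5 + C1 = 1 and y'(0) = -1/2 + C1 + 3*C2 = -5. Solving gives C1 = 6/5, C2 = -19/10.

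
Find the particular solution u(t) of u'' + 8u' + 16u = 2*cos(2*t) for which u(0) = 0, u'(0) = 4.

u = -3*exp(-4*t)/50 + 2*sin(2*t)/25 + 3*cos(2*t)/50 + 18*t*exp(-4*t)/5

Characteristic equation r² + 8r + 16 = 0 has discriminant (8)² - 4·(16) = 0, so r = -4 is a repeated root.
Hence u_h = (C1 + C2*t)*exp(-4*t).
Try u_p = A*cos(2*t) + B*sin(2*t). Substituting and equating the coefficients of cos(2t) and sin(2t) gives A = 3/50, B = 2/25, so u_p = 2*sin(2*t)/25 + 3*cos(2*t)/50.
General solution: u = 2*sin(2*t)/25 + 3*cos(2*t)/50 + C1*exp(-4*t) + C2*t*exp(-4*t).
Apply the initial conditions: u(0) = 3/50 + C1 = 0 and u'(0) = 4/25 + C2 - 4*C1 = 4. Solving gives C1 = -3/50, C2 = 18/5.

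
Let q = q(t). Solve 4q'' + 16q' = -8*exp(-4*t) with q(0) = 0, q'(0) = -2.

Divide through by 4: q'' + 4q' = -2*exp(-4*t).
Characteristic equation r² + 4r = 0 factors as (r + 4)r = 0, so r = -4, 0.
Hence q_h = C1*exp(-4*t) + C2.
Since exp(-4*t) solves the homogeneous equation (r = -4 is a root of multiplicity 1), multiply the trial by t. Try q_p = A*t*exp(-4*t). Substituting into the equation and dividing by exp(-4*t) gives A = 1/2, so q_p = t*exp(-4*t)/2.
General solution: q = C2 + C1*exp(-4*t) + t*exp(-4*t)/2.
Apply the initial conditions: q(0) = C1 + C2 = 0 and q'(0) = 1/2 - 4*C1 = -2. Solving gives C1 = 5/8, C2 = -5/8.

q = -5/8 + 5*exp(-4*t)/8 + t*exp(-4*t)/2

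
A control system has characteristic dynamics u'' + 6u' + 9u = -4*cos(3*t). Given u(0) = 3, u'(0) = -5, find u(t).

u = 3*exp(-3*t) - 2*sin(3*t)/9 + 14*t*exp(-3*t)/3

Characteristic equation r² + 6r + 9 = 0 has discriminant (6)² - 4·(9) = 0, so r = -3 is a repeated root.
Hence u_h = (C1 + C2*t)*exp(-3*t).
Try u_p = A*cos(3*t) + B*sin(3*t). Substituting and equating the coefficients of cos(3t) and sin(3t) gives A = 0, B = -2/9, so u_p = -2*sin(3*t)/9.
General solution: u = -2*sin(3*t)/9 + C1*exp(-3*t) + C2*t*exp(-3*t).
Apply the initial conditions: u(0) = C1 = 3 and u'(0) = -2/3 + C2 - 3*C1 = -5. Solving gives C1 = 3, C2 = 14/3.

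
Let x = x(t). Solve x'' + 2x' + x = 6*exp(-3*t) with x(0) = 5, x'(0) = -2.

x = 3*exp(-3*t)/2 + 7*exp(-t)/2 + 6*t*exp(-t)

Characteristic equation r² + 2r + 1 = 0 has discriminant (2)² - 4·(1) = 0, so r = -1 is a repeated root.
Hence x_h = (C1 + C2*t)*exp(-t).
Try x_p = A*exp(-3*t). Substituting into the equation and dividing by exp(-3*t) gives A = 3/2, so x_p = 3*exp(-3*t)/2.
General solution: x = 3*exp(-3*t)/2 + C1*exp(-t) + C2*t*exp(-t).
Apply the initial conditions: x(0) = 3/2 + C1 = 5 and x'(0) = -9/2 + C2 - C1 = -2. Solving gives C1 = 7/2, C2 = 6.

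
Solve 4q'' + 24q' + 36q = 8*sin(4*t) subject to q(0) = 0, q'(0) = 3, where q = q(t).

Divide through by 4: q'' + 6q' + 9q = 2*sin(4*t).
Characteristic equation r² + 6r + 9 = 0 has discriminant (6)² - 4·(9) = 0, so r = -3 is a repeated root.
Hence q_h = (C1 + C2*t)*exp(-3*t).
Try q_p = A*cos(4*t) + B*sin(4*t). Substituting and equating the coefficients of cos(4t) and sin(4t) gives A = -48/625, B = -14/625, so q_p = -48*cos(4*t)/625 - 14*sin(4*t)/625.
General solution: q = -48*cos(4*t)/625 - 14*sin(4*t)/625 + C1*exp(-3*t) + C2*t*exp(-3*t).
Apply the initial conditions: q(0) = -48/625 + C1 = 0 and q'(0) = -56/625 + C2 - 3*C1 = 3. Solving gives C1 = 48/625, C2 = 83/25.

q = -48*cos(4*t)/625 - 14*sin(4*t)/625 + 48*exp(-3*t)/625 + 83*t*exp(-3*t)/25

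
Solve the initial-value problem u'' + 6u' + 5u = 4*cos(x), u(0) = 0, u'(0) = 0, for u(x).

u = -exp(-x)/2 + 4*cos(x)/13 + 5*exp(-5*x)/26 + 6*sin(x)/13

Characteristic equation r² + 6r + 5 = 0 factors as (r + 5)(r + 1) = 0, so r = -5, -1.
Hence u_h = C1*exp(-5*x) + C2*exp(-x).
Try u_p = A*cos(x) + B*sin(x). Substituting and equating the coefficients of cos(x) and sin(x) gives A = 4/13, B = 6/13, so u_p = 4*cos(x)/13 + 6*sin(x)/13.
General solution: u = 4*cos(x)/13 + 6*sin(x)/13 + C1*exp(-5*x) + C2*exp(-x).
Apply the initial conditions: u(0) = 4/13 + C1 + C2 = 0 and u'(0) = 6/13 - C2 - 5*C1 = 0. Solving gives C1 = 5/26, C2 = -1/2.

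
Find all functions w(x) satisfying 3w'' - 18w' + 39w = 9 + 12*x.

w = 63/169 + 4*x/13 + C1*cos(2*x)*exp(3*x) + C2*exp(3*x)*sin(2*x)

Divide through by 3: w'' - 6w' + 13w = 3 + 4*x.
Characteristic equation r² - 6r + 13 = 0 has discriminant (-6)² - 4·(13) = -16 < 0, so r = 3 ± 2i.
Hence w_h = C1*cos(2*x)*exp(3*x) + C2*exp(3*x)*sin(2*x).
For the particular solution try w_p = A0 + A1*x. Substituting and matching coefficients of each power of x gives A0 = 63/169, A1 = 4/13, so w_p = 63/169 + 4*x/13.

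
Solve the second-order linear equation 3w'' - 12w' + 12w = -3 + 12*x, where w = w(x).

Divide through by 3: w'' - 4w' + 4w = -1 + 4*x.
Characteristic equation r² - 4r + 4 = 0 has discriminant (-4)² - 4·(4) = 0, so r = 2 is a repeated root.
Hence w_h = (C1 + C2*x)*exp(2*x).
For the particular solution try w_p = A0 + A1*x. Substituting and matching coefficients of each power of x gives A0 = 3/4, A1 = 1, so w_p = 3/4 + x.

w = 3/4 + x + C1*exp(2*x) + C2*x*exp(2*x)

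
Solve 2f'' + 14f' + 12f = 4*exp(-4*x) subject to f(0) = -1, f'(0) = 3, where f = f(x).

f = -7*exp(-x)/15 - exp(-4*x)/3 - exp(-6*x)/5

Divide through by 2: f'' + 7f' + 6f = 2*exp(-4*x).
Characteristic equation r² + 7r + 6 = 0 factors as (r + 6)(r + 1) = 0, so r = -6, -1.
Hence f_h = C1*exp(-6*x) + C2*exp(-x).
Try f_p = A*exp(-4*x). Substituting into the equation and dividing by exp(-4*x) gives A = -1/3, so f_p = -exp(-4*x)/3.
General solution: f = -exp(-4*x)/3 + C1*exp(-6*x) + C2*exp(-x).
Apply the initial conditions: f(0) = -1/3 + C1 + C2 = -1 and f'(0) = 4/3 - C2 - 6*C1 = 3. Solving gives C1 = -1/5, C2 = -7/15.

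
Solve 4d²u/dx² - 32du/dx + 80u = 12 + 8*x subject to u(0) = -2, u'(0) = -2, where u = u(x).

Divide through by 4: u'' - 8u' + 20u = 3 + 2*x.
Characteristic equation r² - 8r + 20 = 0 has discriminant (-8)² - 4·(20) = -16 < 0, so r = 4 ± 2i.
Hence u_h = C1*cos(2*x)*exp(4*x) + C2*exp(4*x)*sin(2*x).
For the particular solution try u_p = A0 + A1*x. Substituting and matching coefficients of each power of x gives A0 = 19/100, A1 = 1/10, so u_p = 19/100 + x/10.
General solution: u = 19/100 + x/10 + C1*cos(2*x)*exp(4*x) + C2*exp(4*x)*sin(2*x).
Apply the initial conditions: u(0) = 19/100 + C1 = -2 and u'(0) = 1/10 + 2*C2 + 4*C1 = -2. Solving gives C1 = -219/100, C2 = 333/100.

u = 19/100 + x/10 - 219*cos(2*x)*exp(4*x)/100 + 333*exp(4*x)*sin(2*x)/100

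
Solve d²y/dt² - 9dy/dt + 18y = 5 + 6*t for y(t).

y = 4/9 + t/3 + C1*exp(3*t) + C2*exp(6*t)

Characteristic equation r² - 9r + 18 = 0 factors as (r - 3)(r - 6) = 0, so r = 3, 6.
Hence y_h = C1*exp(3*t) + C2*exp(6*t).
For the particular solution try y_p = A0 + A1*t. Substituting and matching coefficients of each power of t gives A0 = 4/9, A1 = 1/3, so y_p = 4/9 + t/3.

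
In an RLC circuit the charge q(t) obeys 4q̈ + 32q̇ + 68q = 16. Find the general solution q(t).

q = 4/17 + C1*cos(t)*exp(-4*t) + C2*exp(-4*t)*sin(t)

Divide through by 4: q'' + 8q' + 17q = 4.
Characteristic equation r² + 8r + 17 = 0 has discriminant (8)² - 4·(17) = -4 < 0, so r = -4 ± i.
Hence q_h = C1*cos(t)*exp(-4*t) + C2*exp(-4*t)*sin(t).
For the particular solution try q_p = A0. Substituting and matching coefficients of each power of t gives A0 = 4/17, so q_p = 4/17.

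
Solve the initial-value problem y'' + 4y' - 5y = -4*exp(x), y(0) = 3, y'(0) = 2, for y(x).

y = exp(-5*x)/18 + 53*exp(x)/18 - 2*x*exp(x)/3

Characteristic equation r² + 4r - 5 = 0 factors as (r - 1)(r + 5) = 0, so r = 1, -5.
Hence y_h = C1*exp(x) + C2*exp(-5*x).
Since exp(x) solves the homogeneous equation (r = 1 is a root of multiplicity 1), multiply the trial by x. Try y_p = A*x*exp(x). Substituting into the equation and dividing by exp(x) gives A = -2/3, so y_p = -2*x*exp(x)/3.
General solution: y = C1*exp(x) + C2*exp(-5*x) - 2*x*exp(x)/3.
Apply the initial conditions: y(0) = C1 + C2 = 3 and y'(0) = -2/3 + C1 - 5*C2 = 2. Solving gives C1 = 53/18, C2 = 1/18.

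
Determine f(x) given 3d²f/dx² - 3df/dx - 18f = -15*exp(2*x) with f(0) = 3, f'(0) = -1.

f = 5*exp(2*x)/4 + 7*exp(-2*x)/4

Divide through by 3: f'' - f' - 6f = -5*exp(2*x).
Characteristic equation r² - r - 6 = 0 factors as (r - 3)(r + 2) = 0, so r = 3, -2.
Hence f_h = C1*exp(3*x) + C2*exp(-2*x).
Try f_p = A*exp(2*x). Substituting into the equation and dividing by exp(2*x) gives A = 5/4, so f_p = 5*exp(2*x)/4.
General solution: f = 5*exp(2*x)/4 + C1*exp(3*x) + C2*exp(-2*x).
Apply the initial conditions: f(0) = 5/4 + C1 + C2 = 3 and f'(0) = 5/2 - 2*C2 + 3*C1 = -1. Solving gives C1 = 0, C2 = 7/4.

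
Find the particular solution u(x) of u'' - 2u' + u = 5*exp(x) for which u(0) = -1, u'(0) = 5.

Characteristic equation r² - 2r + 1 = 0 has discriminant (-2)² - 4·(1) = 0, so r = 1 is a repeated root.
Hence u_h = (C1 + C2*x)*exp(x).
Since exp(x) solves the homogeneous equation (r = 1 is a root of multiplicity 2), multiply the trial by x^2. Try u_p = A*x^2*exp(x). Substituting into the equation and dividing by exp(x) gives A = 5/2, so u_p = 5*x^2*exp(x)/2.
General solution: u = C1*exp(x) + 5*x^2*exp(x)/2 + C2*x*exp(x).
Apply the initial conditions: u(0) = C1 = -1 and u'(0) = C1 + C2 = 5. Solving gives C1 = -1, C2 = 6.

u = -exp(x) + 6*x*exp(x) + 5*x**2*exp(x)/2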